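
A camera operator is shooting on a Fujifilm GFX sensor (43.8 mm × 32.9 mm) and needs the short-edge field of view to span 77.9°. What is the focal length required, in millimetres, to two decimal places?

From α = 2·arctan(h/2f) we get f = h / (2·tan(α/2)).
With h = 32.9 mm and α/2 = 38.95°, tan(α/2) ≈ 0.80834, so f ≈ 32.9 / 1.61668 ≈ 20.3503 mm.

20.35 mm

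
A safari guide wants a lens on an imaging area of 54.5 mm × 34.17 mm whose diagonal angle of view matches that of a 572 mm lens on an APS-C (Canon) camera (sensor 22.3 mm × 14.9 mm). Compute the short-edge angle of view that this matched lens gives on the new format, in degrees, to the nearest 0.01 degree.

1.43°

Sensor diagonal = √(22.3² + 14.9²) = √719.3000 ≈ 26.8198 mm.
Sensor diagonal = √(54.5² + 34.17²) = √4137.8389 ≈ 64.3260 mm.
Equal diagonal AOV ⇒ f₂ = f₁ · 64.3260/26.8198 = 572 × 2.39846 ≈ 1371.9168 mm.
Short-edge AOV on the new format = 2·arctan(34.17 / (2 × 1371.9168)) = 2·arctan(0.01245) ≈ 1.4270°.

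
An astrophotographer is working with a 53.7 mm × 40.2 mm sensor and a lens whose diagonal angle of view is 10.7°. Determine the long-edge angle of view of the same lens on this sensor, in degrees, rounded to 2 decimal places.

8.57°

Sensor diagonal = √(53.7² + 40.2²) = √4499.7300 ≈ 67.0800 mm.
From the diagonal AOV: f = 67.0800 / (2·tan(5.35°)) = 67.0800 / 0.18729 ≈ 358.1519 mm.
Long-edge AOV = 2·arctan(53.7 / (2 × 358.1519)) = 2·arctan(0.07497) ≈ 8.5747°.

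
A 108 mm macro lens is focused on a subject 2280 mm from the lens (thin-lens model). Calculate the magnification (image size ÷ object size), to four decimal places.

0.0497×

Thin lens: 1/f = 1/dₒ + 1/dᵢ → 1/dᵢ = 1/108 − 1/2280 = 0.0088207 mm⁻¹, so dᵢ ≈ 113.3702 mm.
Magnification m = dᵢ/dₒ = 113.3702/2280 ≈ 0.04972.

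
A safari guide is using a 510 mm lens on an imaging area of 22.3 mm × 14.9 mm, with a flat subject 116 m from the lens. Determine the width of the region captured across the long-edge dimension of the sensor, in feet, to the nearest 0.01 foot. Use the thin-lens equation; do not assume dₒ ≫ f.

dₒ: 116 m = 116000 mm.
Similar triangles through the lens centre give W/dₒ = w/dᵢ; with 1/f = 1/dₒ + 1/dᵢ this gives W = w·(dₒ − f)/f.
W = 22.3 mm × (116000 − 510) / 510 = 22.3 × 226.4510 ≈ 5049.857 mm = 5049.857/304.8 ft = 16.5678 ft.

16.57 ft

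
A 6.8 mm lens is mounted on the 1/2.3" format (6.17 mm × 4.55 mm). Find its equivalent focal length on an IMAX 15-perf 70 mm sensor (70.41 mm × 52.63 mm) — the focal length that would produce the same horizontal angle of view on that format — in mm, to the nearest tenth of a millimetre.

Equal angle of view means equal width/f ratio, so f₂ = f₁ · (width₂/width₁) = 6.8 × 70.41/6.17.
f₂ = 6.8 × 11.41167 ≈ 77.599 mm.

77.6 mm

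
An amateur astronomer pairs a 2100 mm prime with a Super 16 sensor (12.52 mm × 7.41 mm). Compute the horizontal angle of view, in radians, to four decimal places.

Angle of view α = 2·arctan(w/2f) with w = 12.52 mm and f = 2100 mm.
w/2f = 0.00298; arctan(0.00298) ≈ 0.0030 rad, so α ≈ 0.0060 rad.

0.0060 rad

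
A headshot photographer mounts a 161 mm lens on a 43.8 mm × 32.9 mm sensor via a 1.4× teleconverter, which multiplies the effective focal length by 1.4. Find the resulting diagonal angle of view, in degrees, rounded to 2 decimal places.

Effective focal length f = 161 × 1.4 = 225.4 mm.
Sensor diagonal = √(43.8² + 32.9²) = √3000.8500 ≈ 54.7800 mm.
α = 2·arctan(54.780 / (2 × 225.4)) = 2·arctan(0.12152) ≈ 13.8569°.

13.86°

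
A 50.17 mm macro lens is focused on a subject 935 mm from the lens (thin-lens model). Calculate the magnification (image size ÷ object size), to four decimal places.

Thin lens: 1/f = 1/dₒ + 1/dᵢ → 1/dᵢ = 1/50.17 − 1/935 = 0.0188627 mm⁻¹, so dᵢ ≈ 53.0146 mm.
Magnification m = dᵢ/dₒ = 53.0146/935 ≈ 0.05670.

0.0567×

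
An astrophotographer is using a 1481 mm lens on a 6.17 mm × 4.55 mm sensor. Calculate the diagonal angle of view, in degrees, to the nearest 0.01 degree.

Sensor diagonal = √(6.17² + 4.55²) = √58.7714 ≈ 7.6663 mm.
Angle of view α = 2·arctan(d/2f) with d = 7.6663 mm and f = 1481 mm.
d/2f = 0.00259; arctan(0.00259) ≈ 0.1483°, so α ≈ 0.2966°.

0.30°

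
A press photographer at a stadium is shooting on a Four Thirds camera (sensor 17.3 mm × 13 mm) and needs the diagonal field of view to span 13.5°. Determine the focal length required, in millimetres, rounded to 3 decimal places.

91.418 mm

Sensor diagonal = √(17.3² + 13²) = √468.2900 ≈ 21.6400 mm.
From α = 2·arctan(d/2f) we get f = d / (2·tan(α/2)).
With d = 21.6400 mm and α/2 = 6.75°, tan(α/2) ≈ 0.11836, so f ≈ 21.6400 / 0.23672 ≈ 91.4178 mm.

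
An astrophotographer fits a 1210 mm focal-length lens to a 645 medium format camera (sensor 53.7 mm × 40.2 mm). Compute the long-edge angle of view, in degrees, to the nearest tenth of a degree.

2.5°

Angle of view α = 2·arctan(w/2f) with w = 53.7 mm and f = 1210 mm.
w/2f = 0.02219; arctan(0.02219) ≈ 1.2712°, so α ≈ 2.5424°.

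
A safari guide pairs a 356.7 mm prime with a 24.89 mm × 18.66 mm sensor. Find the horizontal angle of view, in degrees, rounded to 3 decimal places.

Angle of view α = 2·arctan(w/2f) with w = 24.89 mm and f = 356.7 mm.
w/2f = 0.03489; arctan(0.03489) ≈ 1.9982°, so α ≈ 3.9964°.

3.996°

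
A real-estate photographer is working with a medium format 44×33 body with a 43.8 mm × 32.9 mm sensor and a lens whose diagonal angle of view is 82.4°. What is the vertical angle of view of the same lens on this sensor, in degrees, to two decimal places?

55.47°

Sensor diagonal = √(43.8² + 32.9²) = √3000.8500 ≈ 54.7800 mm.
From the diagonal AOV: f = 54.7800 / (2·tan(41.2°)) = 54.7800 / 1.75087 ≈ 31.2874 mm.
Vertical AOV = 2·arctan(32.9 / (2 × 31.2874)) = 2·arctan(0.52577) ≈ 55.4682°.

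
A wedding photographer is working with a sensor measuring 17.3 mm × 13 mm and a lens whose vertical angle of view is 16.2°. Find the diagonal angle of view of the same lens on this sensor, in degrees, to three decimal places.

26.656°

From the vertical AOV: f = 13 / (2·tan(8.1°)) = 13 / 0.28464 ≈ 45.6714 mm.
Sensor diagonal = √(17.3² + 13²) = √468.2900 ≈ 21.6400 mm.
Diagonal AOV = 2·arctan(21.6400 / (2 × 45.6714)) = 2·arctan(0.23691) ≈ 26.6564°.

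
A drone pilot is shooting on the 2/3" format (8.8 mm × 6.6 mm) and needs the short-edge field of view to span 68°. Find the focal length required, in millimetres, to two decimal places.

4.89 mm

From α = 2·arctan(h/2f) we get f = h / (2·tan(α/2)).
With h = 6.6 mm and α/2 = 34°, tan(α/2) ≈ 0.67451, so f ≈ 6.6 / 1.34902 ≈ 4.8925 mm.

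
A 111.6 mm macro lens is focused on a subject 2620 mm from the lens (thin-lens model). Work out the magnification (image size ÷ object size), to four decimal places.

0.0445×

Thin lens: 1/f = 1/dₒ + 1/dᵢ → 1/dᵢ = 1/111.6 − 1/2620 = 0.0085789 mm⁻¹, so dᵢ ≈ 116.5651 mm.
Magnification m = dᵢ/dₒ = 116.5651/2620 ≈ 0.04449.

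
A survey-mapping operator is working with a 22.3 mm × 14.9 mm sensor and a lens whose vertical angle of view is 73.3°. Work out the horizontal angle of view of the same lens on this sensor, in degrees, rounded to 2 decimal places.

From the vertical AOV: f = 14.9 / (2·tan(36.65°)) = 14.9 / 1.48804 ≈ 10.0132 mm.
Horizontal AOV = 2·arctan(22.3 / (2 × 10.0132)) = 2·arctan(1.11353) ≈ 96.1497°.

96.15°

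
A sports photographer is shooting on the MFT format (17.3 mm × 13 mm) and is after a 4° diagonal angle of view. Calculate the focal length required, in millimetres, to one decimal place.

309.8 mm

Sensor diagonal = √(17.3² + 13²) = √468.2900 ≈ 21.6400 mm.
From α = 2·arctan(d/2f) we get f = d / (2·tan(α/2)).
With d = 21.6400 mm and α/2 = 2°, tan(α/2) ≈ 0.03492, so f ≈ 21.6400 / 0.06984 ≈ 309.8444 mm.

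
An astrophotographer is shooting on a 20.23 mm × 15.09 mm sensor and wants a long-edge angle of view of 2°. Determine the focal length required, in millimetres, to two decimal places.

From α = 2·arctan(w/2f) we get f = w / (2·tan(α/2)).
With w = 20.23 mm and α/2 = 1°, tan(α/2) ≈ 0.01746, so f ≈ 20.23 / 0.03491 ≈ 579.4880 mm.

579.49 mm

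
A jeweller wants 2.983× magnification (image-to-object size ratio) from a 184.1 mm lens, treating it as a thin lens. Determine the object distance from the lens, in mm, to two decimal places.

245.82 mm

With m = dᵢ/dₒ and 1/f = 1/dₒ + 1/dᵢ, substituting dᵢ = m·dₒ gives 1/f = (1 + 1/m)/dₒ, hence dₒ = f·(1 + 1/m).
dₒ = 184.1 × (1 + 1/2.983) = 184.1 × 1.33523 ≈ 245.816 mm.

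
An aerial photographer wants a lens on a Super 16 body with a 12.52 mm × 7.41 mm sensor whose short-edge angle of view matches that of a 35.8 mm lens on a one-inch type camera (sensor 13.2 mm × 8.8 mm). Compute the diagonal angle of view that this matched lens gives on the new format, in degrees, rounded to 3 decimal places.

Equal short-edge AOV ⇒ f₂ = f₁ · 7.41/8.8 = 35.8 × 0.84205 ≈ 30.1452 mm.
Sensor diagonal = √(12.52² + 7.41²) = √211.6585 ≈ 14.5485 mm.
Diagonal AOV on the new format = 2·arctan(14.5485 / (2 × 30.1452)) = 2·arctan(0.24131) ≈ 27.1330°.

27.133°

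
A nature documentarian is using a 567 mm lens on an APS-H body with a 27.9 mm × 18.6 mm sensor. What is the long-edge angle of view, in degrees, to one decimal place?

2.8°

Angle of view α = 2·arctan(w/2f) with w = 27.9 mm and f = 567 mm.
w/2f = 0.02460; arctan(0.02460) ≈ 1.4094°, so α ≈ 2.8187°.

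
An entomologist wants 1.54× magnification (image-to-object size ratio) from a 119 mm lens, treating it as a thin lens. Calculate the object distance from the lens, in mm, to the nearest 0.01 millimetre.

With m = dᵢ/dₒ and 1/f = 1/dₒ + 1/dᵢ, substituting dᵢ = m·dₒ gives 1/f = (1 + 1/m)/dₒ, hence dₒ = f·(1 + 1/m).
dₒ = 119 × (1 + 1/1.54) = 119 × 1.64935 ≈ 196.273 mm.

196.27 mm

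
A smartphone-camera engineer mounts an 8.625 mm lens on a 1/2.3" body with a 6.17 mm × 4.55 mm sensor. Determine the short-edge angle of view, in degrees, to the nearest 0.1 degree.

Angle of view α = 2·arctan(h/2f) with h = 4.55 mm and f = 8.625 mm.
h/2f = 0.26377; arctan(0.26377) ≈ 14.7763°, so α ≈ 29.5525°.

29.6°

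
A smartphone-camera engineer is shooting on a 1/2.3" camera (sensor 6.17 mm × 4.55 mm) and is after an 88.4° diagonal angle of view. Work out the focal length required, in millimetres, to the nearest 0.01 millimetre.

3.94 mm

Sensor diagonal = √(6.17² + 4.55²) = √58.7714 ≈ 7.6663 mm.
From α = 2·arctan(d/2f) we get f = d / (2·tan(α/2)).
With d = 7.6663 mm and α/2 = 44.2°, tan(α/2) ≈ 0.97246, so f ≈ 7.6663 / 1.94492 ≈ 3.9417 mm.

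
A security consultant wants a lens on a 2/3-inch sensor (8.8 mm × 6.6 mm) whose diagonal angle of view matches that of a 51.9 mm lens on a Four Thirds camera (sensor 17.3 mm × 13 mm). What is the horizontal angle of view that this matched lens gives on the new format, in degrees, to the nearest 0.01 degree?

Sensor diagonal = √(17.3² + 13²) = √468.2900 ≈ 21.6400 mm.
Sensor diagonal = √(8.8² + 6.6²) = √121.0000 ≈ 11.0000 mm.
Equal diagonal AOV ⇒ f₂ = f₁ · 11.0000/21.6400 = 51.9 × 0.50832 ≈ 26.3817 mm.
Horizontal AOV on the new format = 2·arctan(8.8 / (2 × 26.3817)) = 2·arctan(0.16678) ≈ 18.9375°.

18.94°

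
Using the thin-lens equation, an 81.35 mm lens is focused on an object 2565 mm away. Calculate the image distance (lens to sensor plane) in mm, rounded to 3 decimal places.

1/dᵢ = 1/f − 1/dₒ = 1/81.35 − 1/2565 = 0.0119027 mm⁻¹.
dᵢ = 1/0.0119027 ≈ 84.0146 mm.

84.015 mm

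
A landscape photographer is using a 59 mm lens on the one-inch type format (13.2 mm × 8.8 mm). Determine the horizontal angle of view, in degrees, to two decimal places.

12.77°

Angle of view α = 2·arctan(w/2f) with w = 13.2 mm and f = 59 mm.
w/2f = 0.11186; arctan(0.11186) ≈ 6.3828°, so α ≈ 12.7656°.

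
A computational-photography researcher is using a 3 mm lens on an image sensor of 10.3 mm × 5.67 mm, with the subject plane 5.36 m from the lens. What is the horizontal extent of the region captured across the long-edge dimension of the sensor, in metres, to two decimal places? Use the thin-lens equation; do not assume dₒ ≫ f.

dₒ: 5.36 m = 5360 mm.
Similar triangles through the lens centre give W/dₒ = w/dᵢ; with 1/f = 1/dₒ + 1/dᵢ this gives W = w·(dₒ − f)/f.
W = 10.3 mm × (5360 − 3) / 3 = 10.3 × 1785.6667 ≈ 18392.367 mm = 18.3924 m.

18.39 m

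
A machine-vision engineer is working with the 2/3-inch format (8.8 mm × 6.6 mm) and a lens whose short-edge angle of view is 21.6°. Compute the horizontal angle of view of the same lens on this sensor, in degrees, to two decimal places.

From the short-edge AOV: f = 6.6 / (2·tan(10.8°)) = 6.6 / 0.38152 ≈ 17.2992 mm.
Horizontal AOV = 2·arctan(8.8 / (2 × 17.2992)) = 2·arctan(0.25435) ≈ 28.5408°.

28.54°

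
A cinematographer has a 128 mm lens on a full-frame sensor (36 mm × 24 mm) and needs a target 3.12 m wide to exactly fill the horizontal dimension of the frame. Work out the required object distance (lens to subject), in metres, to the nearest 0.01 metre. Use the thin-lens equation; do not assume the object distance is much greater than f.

W: 3.12 m = 3120 mm.
Magnification m = w/W = dᵢ/dₒ; combined with 1/f = 1/dₒ + 1/dᵢ this gives dₒ = f·(1 + W/w).
dₒ = 128 mm × (1 + 3120/36) = 128 × 87.6667 ≈ 11221.333 mm = 11.2213 m.

11.22 m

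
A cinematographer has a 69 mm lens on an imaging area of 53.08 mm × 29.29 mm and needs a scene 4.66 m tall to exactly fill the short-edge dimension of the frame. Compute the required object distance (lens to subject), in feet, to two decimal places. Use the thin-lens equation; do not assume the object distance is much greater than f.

W: 4.66 m = 4660 mm.
Magnification m = h/W = dᵢ/dₒ; combined with 1/f = 1/dₒ + 1/dᵢ this gives dₒ = f·(1 + W/h).
dₒ = 69 mm × (1 + 4660/29.29) = 69 × 160.0987 ≈ 11046.808 mm = 11046.808/304.8 ft = 36.2428 ft.

36.24 ft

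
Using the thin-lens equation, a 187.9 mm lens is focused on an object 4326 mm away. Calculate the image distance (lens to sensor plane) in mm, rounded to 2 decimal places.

196.43 mm

1/dᵢ = 1/f − 1/dₒ = 1/187.9 − 1/4326 = 0.0050908 mm⁻¹.
dᵢ = 1/0.0050908 ≈ 196.4320 mm.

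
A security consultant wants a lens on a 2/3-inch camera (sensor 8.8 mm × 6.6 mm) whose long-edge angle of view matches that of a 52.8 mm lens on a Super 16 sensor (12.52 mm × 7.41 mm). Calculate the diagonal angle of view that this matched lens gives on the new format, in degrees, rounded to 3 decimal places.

Equal long-edge AOV ⇒ f₂ = f₁ · 8.8/12.52 = 52.8 × 0.70288 ≈ 37.1118 mm.
Sensor diagonal = √(8.8² + 6.6²) = √121.0000 ≈ 11.0000 mm.
Diagonal AOV on the new format = 2·arctan(11.0000 / (2 × 37.1118)) = 2·arctan(0.14820) ≈ 16.8598°.

16.860°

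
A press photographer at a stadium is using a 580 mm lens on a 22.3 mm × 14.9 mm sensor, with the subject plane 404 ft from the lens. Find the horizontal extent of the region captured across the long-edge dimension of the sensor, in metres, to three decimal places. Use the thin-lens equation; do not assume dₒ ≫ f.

dₒ: 404 ft × 304.8 mm/ft = 123139.20 mm.
Similar triangles through the lens centre give W/dₒ = w/dᵢ; with 1/f = 1/dₒ + 1/dᵢ this gives W = w·(dₒ − f)/f.
W = 22.3 mm × (123139 − 580) / 580 = 22.3 × 211.3090 ≈ 4712.190 mm = 4.71219 m.

4.712 m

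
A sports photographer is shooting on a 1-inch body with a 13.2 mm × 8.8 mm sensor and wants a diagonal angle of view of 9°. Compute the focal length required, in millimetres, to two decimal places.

100.79 mm

Sensor diagonal = √(13.2² + 8.8²) = √251.6800 ≈ 15.8644 mm.
From α = 2·arctan(d/2f) we get f = d / (2·tan(α/2)).
With d = 15.8644 mm and α/2 = 4.5°, tan(α/2) ≈ 0.07870, so f ≈ 15.8644 / 0.15740 ≈ 100.7883 mm.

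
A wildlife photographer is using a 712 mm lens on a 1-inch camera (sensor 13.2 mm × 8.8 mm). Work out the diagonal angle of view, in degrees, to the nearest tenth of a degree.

1.3°

Sensor diagonal = √(13.2² + 8.8²) = √251.6800 ≈ 15.8644 mm.
Angle of view α = 2·arctan(d/2f) with d = 15.8644 mm and f = 712 mm.
d/2f = 0.01114; arctan(0.01114) ≈ 0.6383°, so α ≈ 1.2766°.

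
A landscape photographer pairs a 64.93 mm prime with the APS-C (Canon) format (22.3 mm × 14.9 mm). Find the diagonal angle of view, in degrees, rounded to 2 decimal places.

Sensor diagonal = √(22.3² + 14.9²) = √719.3000 ≈ 26.8198 mm.
Angle of view α = 2·arctan(d/2f) with d = 26.8198 mm and f = 64.93 mm.
d/2f = 0.20653; arctan(0.20653) ≈ 11.6691°, so α ≈ 23.3383°.

23.34°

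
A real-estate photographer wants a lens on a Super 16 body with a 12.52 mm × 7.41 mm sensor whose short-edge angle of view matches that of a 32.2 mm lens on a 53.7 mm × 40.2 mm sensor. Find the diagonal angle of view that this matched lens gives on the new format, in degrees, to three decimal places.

Equal short-edge AOV ⇒ f₂ = f₁ · 7.41/40.2 = 32.2 × 0.18433 ≈ 5.9354 mm.
Sensor diagonal = √(12.52² + 7.41²) = √211.6585 ≈ 14.5485 mm.
Diagonal AOV on the new format = 2·arctan(14.5485 / (2 × 5.9354)) = 2·arctan(1.22557) ≈ 101.5750°.

101.575°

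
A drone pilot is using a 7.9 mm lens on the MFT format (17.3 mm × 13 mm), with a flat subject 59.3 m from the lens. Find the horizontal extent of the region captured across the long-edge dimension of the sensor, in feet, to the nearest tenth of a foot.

dₒ: 59.3 m = 59300 mm.
Similar triangles through the lens centre give W/dₒ = w/dᵢ; with 1/f = 1/dₒ + 1/dᵢ this gives W = w·(dₒ − f)/f.
W = 17.3 mm × (59300 − 7.9) / 7.9 = 17.3 × 7505.3291 ≈ 129842.194 mm = 129842.194/304.8 ft = 425.991 ft.

426.0 ft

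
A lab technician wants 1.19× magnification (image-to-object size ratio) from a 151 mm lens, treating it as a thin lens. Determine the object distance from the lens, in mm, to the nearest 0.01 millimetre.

With m = dᵢ/dₒ and 1/f = 1/dₒ + 1/dᵢ, substituting dᵢ = m·dₒ gives 1/f = (1 + 1/m)/dₒ, hence dₒ = f·(1 + 1/m).
dₒ = 151 × (1 + 1/1.19) = 151 × 1.84034 ≈ 277.891 mm.

277.89 mm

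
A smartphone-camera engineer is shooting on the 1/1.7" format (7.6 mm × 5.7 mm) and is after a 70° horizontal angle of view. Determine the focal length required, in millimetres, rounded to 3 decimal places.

5.427 mm

From α = 2·arctan(w/2f) we get f = w / (2·tan(α/2)).
With w = 7.6 mm and α/2 = 35°, tan(α/2) ≈ 0.70021, so f ≈ 7.6 / 1.40042 ≈ 5.4270 mm.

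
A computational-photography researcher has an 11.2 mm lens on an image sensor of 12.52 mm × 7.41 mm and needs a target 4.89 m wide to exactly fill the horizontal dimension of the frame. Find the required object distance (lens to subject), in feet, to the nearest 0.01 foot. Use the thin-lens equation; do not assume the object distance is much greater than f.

14.39 ft

W: 4.89 m = 4890 mm.
Magnification m = w/W = dᵢ/dₒ; combined with 1/f = 1/dₒ + 1/dᵢ this gives dₒ = f·(1 + W/w).
dₒ = 11.2 mm × (1 + 4890/12.52) = 11.2 × 391.5751 ≈ 4385.641 mm = 4385.641/304.8 ft = 14.3886 ft.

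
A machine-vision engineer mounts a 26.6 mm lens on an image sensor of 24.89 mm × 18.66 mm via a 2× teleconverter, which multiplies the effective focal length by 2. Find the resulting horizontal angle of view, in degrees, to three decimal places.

26.333°

Effective focal length f = 26.6 × 2 = 53.2 mm.
α = 2·arctan(24.89 / (2 × 53.2)) = 2·arctan(0.23393) ≈ 26.3327°.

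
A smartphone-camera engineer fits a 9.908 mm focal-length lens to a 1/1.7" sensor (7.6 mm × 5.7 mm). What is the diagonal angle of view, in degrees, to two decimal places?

51.23°

Sensor diagonal = √(7.6² + 5.7²) = √90.2500 ≈ 9.5000 mm.
Angle of view α = 2·arctan(d/2f) with d = 9.5000 mm and f = 9.908 mm.
d/2f = 0.47941; arctan(0.47941) ≈ 25.6136°, so α ≈ 51.2271°.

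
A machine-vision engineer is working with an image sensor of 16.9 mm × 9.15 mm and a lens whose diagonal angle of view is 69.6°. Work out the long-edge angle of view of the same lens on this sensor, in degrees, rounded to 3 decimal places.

62.865°

Sensor diagonal = √(16.9² + 9.15²) = √369.3325 ≈ 19.2180 mm.
From the diagonal AOV: f = 19.2180 / (2·tan(34.8°)) = 19.2180 / 1.39004 ≈ 13.8256 mm.
Long-edge AOV = 2·arctan(16.9 / (2 × 13.8256)) = 2·arctan(0.61119) ≈ 62.8655°.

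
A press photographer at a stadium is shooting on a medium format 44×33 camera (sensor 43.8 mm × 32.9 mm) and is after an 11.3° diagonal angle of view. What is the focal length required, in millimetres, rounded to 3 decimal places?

276.857 mm

Sensor diagonal = √(43.8² + 32.9²) = √3000.8500 ≈ 54.7800 mm.
From α = 2·arctan(d/2f) we get f = d / (2·tan(α/2)).
With d = 54.7800 mm and α/2 = 5.65°, tan(α/2) ≈ 0.09893, so f ≈ 54.7800 / 0.19786 ≈ 276.8569 mm.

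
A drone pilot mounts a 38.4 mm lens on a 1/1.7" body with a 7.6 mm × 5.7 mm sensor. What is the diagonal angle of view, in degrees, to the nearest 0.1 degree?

Sensor diagonal = √(7.6² + 5.7²) = √90.2500 ≈ 9.5000 mm.
Angle of view α = 2·arctan(d/2f) with d = 9.5000 mm and f = 38.4 mm.
d/2f = 0.12370; arctan(0.12370) ≈ 7.0515°, so α ≈ 14.1031°.

14.1°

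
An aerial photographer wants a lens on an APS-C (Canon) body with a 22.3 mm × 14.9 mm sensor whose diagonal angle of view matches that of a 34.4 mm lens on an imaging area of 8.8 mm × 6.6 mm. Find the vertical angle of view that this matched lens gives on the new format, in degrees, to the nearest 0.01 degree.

Sensor diagonal = √(8.8² + 6.6²) = √121.0000 ≈ 11.0000 mm.
Sensor diagonal = √(22.3² + 14.9²) = √719.3000 ≈ 26.8198 mm.
Equal diagonal AOV ⇒ f₂ = f₁ · 26.8198/11.0000 = 34.4 × 2.43816 ≈ 83.8727 mm.
Vertical AOV on the new format = 2·arctan(14.9 / (2 × 83.8727)) = 2·arctan(0.08883) ≈ 10.1520°.

10.15°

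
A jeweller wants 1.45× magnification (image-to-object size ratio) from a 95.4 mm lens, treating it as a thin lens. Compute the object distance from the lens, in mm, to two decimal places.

161.19 mm

With m = dᵢ/dₒ and 1/f = 1/dₒ + 1/dᵢ, substituting dᵢ = m·dₒ gives 1/f = (1 + 1/m)/dₒ, hence dₒ = f·(1 + 1/m).
dₒ = 95.4 × (1 + 1/1.45) = 95.4 × 1.68966 ≈ 161.193 mm.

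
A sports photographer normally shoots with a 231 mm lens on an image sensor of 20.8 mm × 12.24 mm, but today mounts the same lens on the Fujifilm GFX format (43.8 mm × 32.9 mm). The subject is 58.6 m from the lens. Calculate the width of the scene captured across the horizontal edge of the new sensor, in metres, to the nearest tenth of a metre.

The focal length stays 231 mm; the relevant sensor dimension is now w = 43.8 mm. Object distance dₒ = 58.6 m = 58600 mm.
Thin-lens field width W = w·(dₒ − f)/f = 43.8 × (58600 − 231)/231 ≈ 11067.369 mm = 11.0674 m.

11.1 m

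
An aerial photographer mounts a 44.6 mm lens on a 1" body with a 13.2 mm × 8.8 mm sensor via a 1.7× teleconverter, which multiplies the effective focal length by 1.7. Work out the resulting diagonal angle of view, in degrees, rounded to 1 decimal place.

Effective focal length f = 44.6 × 1.7 = 75.82 mm.
Sensor diagonal = √(13.2² + 8.8²) = √251.6800 ≈ 15.8644 mm.
α = 2·arctan(15.864 / (2 × 75.82)) = 2·arctan(0.10462) ≈ 11.9450°.

11.9°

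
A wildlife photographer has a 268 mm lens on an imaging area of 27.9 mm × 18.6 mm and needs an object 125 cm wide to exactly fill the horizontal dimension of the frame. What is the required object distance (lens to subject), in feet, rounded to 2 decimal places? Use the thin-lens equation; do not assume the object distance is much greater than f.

40.27 ft

W: 125 cm = 1250 mm.
Magnification m = w/W = dᵢ/dₒ; combined with 1/f = 1/dₒ + 1/dᵢ this gives dₒ = f·(1 + W/w).
dₒ = 268 mm × (1 + 1250/27.9) = 268 × 45.8029 ≈ 12275.168 mm = 12275.168/304.8 ft = 40.2729 ft.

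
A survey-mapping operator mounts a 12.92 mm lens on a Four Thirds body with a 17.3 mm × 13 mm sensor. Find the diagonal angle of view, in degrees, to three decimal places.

Sensor diagonal = √(17.3² + 13²) = √468.2900 ≈ 21.6400 mm.
Angle of view α = 2·arctan(d/2f) with d = 21.6400 mm and f = 12.92 mm.
d/2f = 0.83746; arctan(0.83746) ≈ 39.9449°, so α ≈ 79.8898°.

79.890°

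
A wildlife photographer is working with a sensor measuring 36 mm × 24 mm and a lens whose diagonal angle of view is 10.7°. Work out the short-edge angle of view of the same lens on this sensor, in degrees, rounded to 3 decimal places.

5.947°

Sensor diagonal = √(36² + 24²) = √1872.0000 ≈ 43.2666 mm.
From the diagonal AOV: f = 43.2666 / (2·tan(5.35°)) = 43.2666 / 0.18729 ≈ 231.0080 mm.
Short-edge AOV = 2·arctan(24 / (2 × 231.0080)) = 2·arctan(0.05195) ≈ 5.9473°.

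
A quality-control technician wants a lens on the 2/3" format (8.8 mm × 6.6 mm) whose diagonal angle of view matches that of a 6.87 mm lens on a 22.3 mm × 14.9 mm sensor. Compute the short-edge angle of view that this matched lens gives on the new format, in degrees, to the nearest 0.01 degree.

99.02°

Sensor diagonal = √(22.3² + 14.9²) = √719.3000 ≈ 26.8198 mm.
Sensor diagonal = √(8.8² + 6.6²) = √121.0000 ≈ 11.0000 mm.
Equal diagonal AOV ⇒ f₂ = f₁ · 11.0000/26.8198 = 6.87 × 0.41015 ≈ 2.8177 mm.
Short-edge AOV on the new format = 2·arctan(6.6 / (2 × 2.8177)) = 2·arctan(1.17117) ≈ 99.0154°.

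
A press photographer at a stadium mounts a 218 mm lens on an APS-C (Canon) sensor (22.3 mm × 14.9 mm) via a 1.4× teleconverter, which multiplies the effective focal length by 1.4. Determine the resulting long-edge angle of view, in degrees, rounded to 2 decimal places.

Effective focal length f = 218 × 1.4 = 305.2 mm.
α = 2·arctan(22.3 / (2 × 305.2)) = 2·arctan(0.03653) ≈ 4.1846°.

4.18°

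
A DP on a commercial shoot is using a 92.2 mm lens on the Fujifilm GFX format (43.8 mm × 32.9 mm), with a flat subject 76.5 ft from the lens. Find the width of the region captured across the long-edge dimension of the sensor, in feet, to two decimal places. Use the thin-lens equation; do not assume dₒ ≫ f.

36.20 ft

dₒ: 76.5 ft × 304.8 mm/ft = 23317.20 mm.
Similar triangles through the lens centre give W/dₒ = w/dᵢ; with 1/f = 1/dₒ + 1/dᵢ this gives W = w·(dₒ − f)/f.
W = 43.8 mm × (23317.2 − 92.2) / 92.2 = 43.8 × 251.8980 ≈ 11033.134 mm = 11033.134/304.8 ft = 36.1979 ft.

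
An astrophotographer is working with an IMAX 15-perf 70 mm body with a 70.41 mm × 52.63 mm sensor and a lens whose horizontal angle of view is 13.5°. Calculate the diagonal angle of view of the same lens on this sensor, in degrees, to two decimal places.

16.81°

From the horizontal AOV: f = 70.41 / (2·tan(6.75°)) = 70.41 / 0.23672 ≈ 297.4455 mm.
Sensor diagonal = √(70.41² + 52.63²) = √7727.4850 ≈ 87.9061 mm.
Diagonal AOV = 2·arctan(87.9061 / (2 × 297.4455)) = 2·arctan(0.14777) ≈ 16.8114°.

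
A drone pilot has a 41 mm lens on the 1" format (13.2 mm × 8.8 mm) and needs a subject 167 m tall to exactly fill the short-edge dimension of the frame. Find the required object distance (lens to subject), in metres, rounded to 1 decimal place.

778.1 m

W: 167 m = 167000 mm.
Magnification m = h/W = dᵢ/dₒ; combined with 1/f = 1/dₒ + 1/dᵢ this gives dₒ = f·(1 + W/h).
dₒ = 41 mm × (1 + 167000/8.8) = 41 × 18978.2727 ≈ 778109.182 mm = 778.109 m.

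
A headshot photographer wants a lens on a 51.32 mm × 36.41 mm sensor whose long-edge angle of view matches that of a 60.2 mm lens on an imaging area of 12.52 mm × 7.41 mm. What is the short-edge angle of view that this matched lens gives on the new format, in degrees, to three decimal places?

8.439°

Equal long-edge AOV ⇒ f₂ = f₁ · 51.32/12.52 = 60.2 × 4.09904 ≈ 246.7623 mm.
Short-edge AOV on the new format = 2·arctan(36.41 / (2 × 246.7623)) = 2·arctan(0.07378) ≈ 8.4388°.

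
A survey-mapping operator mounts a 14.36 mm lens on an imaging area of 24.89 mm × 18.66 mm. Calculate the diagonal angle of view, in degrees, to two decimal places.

Sensor diagonal = √(24.89² + 18.66²) = √967.7077 ≈ 31.1080 mm.
Angle of view α = 2·arctan(d/2f) with d = 31.1080 mm and f = 14.36 mm.
d/2f = 1.08315; arctan(1.08315) ≈ 47.2857°, so α ≈ 94.5714°.

94.57°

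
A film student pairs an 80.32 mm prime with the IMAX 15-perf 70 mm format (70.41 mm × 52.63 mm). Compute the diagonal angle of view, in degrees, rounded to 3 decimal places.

Sensor diagonal = √(70.41² + 52.63²) = √7727.4850 ≈ 87.9061 mm.
Angle of view α = 2·arctan(d/2f) with d = 87.9061 mm and f = 80.32 mm.
d/2f = 0.54722; arctan(0.54722) ≈ 28.6886°, so α ≈ 57.3771°.

57.377°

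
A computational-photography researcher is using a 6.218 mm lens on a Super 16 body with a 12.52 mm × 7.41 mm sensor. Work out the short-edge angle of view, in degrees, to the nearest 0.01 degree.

61.58°

Angle of view α = 2·arctan(h/2f) with h = 7.41 mm and f = 6.218 mm.
h/2f = 0.59585; arctan(0.59585) ≈ 30.7886°, so α ≈ 61.5773°.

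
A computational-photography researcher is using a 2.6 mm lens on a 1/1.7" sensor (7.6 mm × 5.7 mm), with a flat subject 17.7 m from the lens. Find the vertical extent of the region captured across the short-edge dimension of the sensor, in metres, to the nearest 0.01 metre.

38.80 m

dₒ: 17.7 m = 17700 mm.
Similar triangles through the lens centre give W/dₒ = h/dᵢ; with 1/f = 1/dₒ + 1/dᵢ this gives W = h·(dₒ − f)/f.
W = 5.7 mm × (17700 − 2.6) / 2.6 = 5.7 × 6806.6923 ≈ 38798.146 mm = 38.7981 m.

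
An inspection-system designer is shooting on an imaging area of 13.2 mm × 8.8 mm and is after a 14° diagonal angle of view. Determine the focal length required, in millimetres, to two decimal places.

64.60 mm

Sensor diagonal = √(13.2² + 8.8²) = √251.6800 ≈ 15.8644 mm.
From α = 2·arctan(d/2f) we get f = d / (2·tan(α/2)).
With d = 15.8644 mm and α/2 = 7°, tan(α/2) ≈ 0.12278, so f ≈ 15.8644 / 0.24557 ≈ 64.6027 mm.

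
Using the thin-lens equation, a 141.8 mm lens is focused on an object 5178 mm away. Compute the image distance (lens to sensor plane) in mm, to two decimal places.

145.79 mm

1/dᵢ = 1/f − 1/dₒ = 1/141.8 − 1/5178 = 0.0068591 mm⁻¹.
dᵢ = 1/0.0068591 ≈ 145.7925 mm.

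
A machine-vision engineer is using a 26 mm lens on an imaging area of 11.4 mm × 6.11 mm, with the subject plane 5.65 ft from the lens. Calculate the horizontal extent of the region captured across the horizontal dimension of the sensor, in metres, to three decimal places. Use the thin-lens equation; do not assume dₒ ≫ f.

dₒ: 5.65 ft × 304.8 mm/ft = 1722.12 mm.
Similar triangles through the lens centre give W/dₒ = w/dᵢ; with 1/f = 1/dₒ + 1/dᵢ this gives W = w·(dₒ − f)/f.
W = 11.4 mm × (1722.12 − 26) / 26 = 11.4 × 65.2354 ≈ 743.683 mm = 0.743683 m.

0.744 m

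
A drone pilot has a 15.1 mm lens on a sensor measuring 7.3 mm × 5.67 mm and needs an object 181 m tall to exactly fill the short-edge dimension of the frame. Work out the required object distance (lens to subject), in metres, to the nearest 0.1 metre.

W: 181 m = 181000 mm.
Magnification m = h/W = dᵢ/dₒ; combined with 1/f = 1/dₒ + 1/dᵢ this gives dₒ = f·(1 + W/h).
dₒ = 15.1 mm × (1 + 181000/5.67) = 15.1 × 31923.3986 ≈ 482043.319 mm = 482.043 m.

482.0 m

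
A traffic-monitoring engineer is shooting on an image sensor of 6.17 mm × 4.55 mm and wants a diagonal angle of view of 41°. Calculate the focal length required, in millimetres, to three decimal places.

10.252 mm

Sensor diagonal = √(6.17² + 4.55²) = √58.7714 ≈ 7.6663 mm.
From α = 2·arctan(d/2f) we get f = d / (2·tan(α/2)).
With d = 7.6663 mm and α/2 = 20.5°, tan(α/2) ≈ 0.37388, so f ≈ 7.6663 / 0.74777 ≈ 10.2522 mm.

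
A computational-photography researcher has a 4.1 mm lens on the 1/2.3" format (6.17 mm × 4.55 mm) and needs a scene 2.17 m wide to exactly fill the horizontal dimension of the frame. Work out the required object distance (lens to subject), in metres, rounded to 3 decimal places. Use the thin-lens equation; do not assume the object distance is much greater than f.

W: 2.17 m = 2170 mm.
Magnification m = w/W = dᵢ/dₒ; combined with 1/f = 1/dₒ + 1/dᵢ this gives dₒ = f·(1 + W/w).
dₒ = 4.1 mm × (1 + 2170/6.17) = 4.1 × 352.7018 ≈ 1446.077 mm = 1.44608 m.

1.446 m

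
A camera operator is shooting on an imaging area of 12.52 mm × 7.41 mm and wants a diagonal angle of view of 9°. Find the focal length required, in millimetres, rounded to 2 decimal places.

Sensor diagonal = √(12.52² + 7.41²) = √211.6585 ≈ 14.5485 mm.
From α = 2·arctan(d/2f) we get f = d / (2·tan(α/2)).
With d = 14.5485 mm and α/2 = 4.5°, tan(α/2) ≈ 0.07870, so f ≈ 14.5485 / 0.15740 ≈ 92.4280 mm.

92.43 mm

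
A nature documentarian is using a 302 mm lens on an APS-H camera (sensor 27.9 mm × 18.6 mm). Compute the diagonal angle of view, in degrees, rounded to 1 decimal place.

Sensor diagonal = √(27.9² + 18.6²) = √1124.3700 ≈ 33.5316 mm.
Angle of view α = 2·arctan(d/2f) with d = 33.5316 mm and f = 302 mm.
d/2f = 0.05552; arctan(0.05552) ≈ 3.1776°, so α ≈ 6.3551°.

6.4°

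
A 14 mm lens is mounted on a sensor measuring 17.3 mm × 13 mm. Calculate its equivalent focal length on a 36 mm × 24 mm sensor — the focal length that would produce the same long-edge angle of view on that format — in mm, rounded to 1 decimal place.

29.1 mm

Equal angle of view means equal width/f ratio, so f₂ = f₁ · (width₂/width₁) = 14 × 36/17.3.
f₂ = 14 × 2.08092 ≈ 29.133 mm.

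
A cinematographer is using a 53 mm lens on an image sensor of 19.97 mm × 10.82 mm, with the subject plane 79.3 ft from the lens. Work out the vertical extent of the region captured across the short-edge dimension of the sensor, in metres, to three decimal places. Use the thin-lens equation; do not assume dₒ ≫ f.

4.924 m

dₒ: 79.3 ft × 304.8 mm/ft = 24170.64 mm.
Similar triangles through the lens centre give W/dₒ = h/dᵢ; with 1/f = 1/dₒ + 1/dᵢ this gives W = h·(dₒ − f)/f.
W = 10.82 mm × (24170.6 − 53) / 53 = 10.82 × 455.0498 ≈ 4923.639 mm = 4.92364 m.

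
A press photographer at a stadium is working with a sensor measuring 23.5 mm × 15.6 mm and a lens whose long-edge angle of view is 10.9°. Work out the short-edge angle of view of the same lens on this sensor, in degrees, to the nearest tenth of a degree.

7.2°

From the long-edge AOV: f = 23.5 / (2·tan(5.45°)) = 23.5 / 0.19082 ≈ 123.1548 mm.
Short-edge AOV = 2·arctan(15.6 / (2 × 123.1548)) = 2·arctan(0.06333) ≈ 7.2480°.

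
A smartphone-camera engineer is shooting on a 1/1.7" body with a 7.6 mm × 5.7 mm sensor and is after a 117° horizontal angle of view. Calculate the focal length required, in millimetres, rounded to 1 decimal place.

2.3 mm

From α = 2·arctan(w/2f) we get f = w / (2·tan(α/2)).
With w = 7.6 mm and α/2 = 58.5°, tan(α/2) ≈ 1.63185, so f ≈ 7.6 / 3.26370 ≈ 2.3286 mm.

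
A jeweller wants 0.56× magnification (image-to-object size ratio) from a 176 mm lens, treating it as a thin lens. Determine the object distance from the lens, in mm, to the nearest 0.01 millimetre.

490.29 mm

With m = dᵢ/dₒ and 1/f = 1/dₒ + 1/dᵢ, substituting dᵢ = m·dₒ gives 1/f = (1 + 1/m)/dₒ, hence dₒ = f·(1 + 1/m).
dₒ = 176 × (1 + 1/0.56) = 176 × 2.78571 ≈ 490.286 mm.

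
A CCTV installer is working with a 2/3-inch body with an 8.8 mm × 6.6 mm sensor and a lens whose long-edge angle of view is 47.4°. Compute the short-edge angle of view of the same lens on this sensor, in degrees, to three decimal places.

From the long-edge AOV: f = 8.8 / (2·tan(23.7°)) = 8.8 / 0.87794 ≈ 10.0235 mm.
Short-edge AOV = 2·arctan(6.6 / (2 × 10.0235)) = 2·arctan(0.32923) ≈ 36.4459°.

36.446°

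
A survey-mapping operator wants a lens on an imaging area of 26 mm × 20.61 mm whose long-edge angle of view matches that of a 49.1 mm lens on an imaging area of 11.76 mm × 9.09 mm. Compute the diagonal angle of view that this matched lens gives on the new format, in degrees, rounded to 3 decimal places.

17.377°

Equal long-edge AOV ⇒ f₂ = f₁ · 26/11.76 = 49.1 × 2.21088 ≈ 108.5544 mm.
Sensor diagonal = √(26² + 20.61²) = √1100.7721 ≈ 33.1779 mm.
Diagonal AOV on the new format = 2·arctan(33.1779 / (2 × 108.5544)) = 2·arctan(0.15282) ≈ 17.3771°.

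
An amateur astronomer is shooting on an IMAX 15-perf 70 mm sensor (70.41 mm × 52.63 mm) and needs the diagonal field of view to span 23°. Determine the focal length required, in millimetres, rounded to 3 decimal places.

216.036 mm

Sensor diagonal = √(70.41² + 52.63²) = √7727.4850 ≈ 87.9061 mm.
From α = 2·arctan(d/2f) we get f = d / (2·tan(α/2)).
With d = 87.9061 mm and α/2 = 11.5°, tan(α/2) ≈ 0.20345, so f ≈ 87.9061 / 0.40690 ≈ 216.0362 mm.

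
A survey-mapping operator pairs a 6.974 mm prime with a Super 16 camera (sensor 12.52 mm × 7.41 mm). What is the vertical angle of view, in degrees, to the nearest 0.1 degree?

56.0°

Angle of view α = 2·arctan(h/2f) with h = 7.41 mm and f = 6.974 mm.
h/2f = 0.53126; arctan(0.53126) ≈ 27.9799°, so α ≈ 55.9597°.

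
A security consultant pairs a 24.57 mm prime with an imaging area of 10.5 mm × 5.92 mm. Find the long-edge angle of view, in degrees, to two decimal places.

Angle of view α = 2·arctan(w/2f) with w = 10.5 mm and f = 24.57 mm.
w/2f = 0.21368; arctan(0.21368) ≈ 12.0613°, so α ≈ 24.1226°.

24.12°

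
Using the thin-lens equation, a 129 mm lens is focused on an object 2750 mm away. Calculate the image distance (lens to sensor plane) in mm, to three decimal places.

1/dᵢ = 1/f − 1/dₒ = 1/129 − 1/2750 = 0.0073883 mm⁻¹.
dᵢ = 1/0.0073883 ≈ 135.3491 mm.

135.349 mm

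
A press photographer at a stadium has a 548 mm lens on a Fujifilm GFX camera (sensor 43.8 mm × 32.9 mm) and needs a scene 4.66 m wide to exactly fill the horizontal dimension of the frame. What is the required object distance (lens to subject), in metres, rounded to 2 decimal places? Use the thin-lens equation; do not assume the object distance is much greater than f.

58.85 m

W: 4.66 m = 4660 mm.
Magnification m = w/W = dᵢ/dₒ; combined with 1/f = 1/dₒ + 1/dᵢ this gives dₒ = f·(1 + W/w).
dₒ = 548 mm × (1 + 4660/43.8) = 548 × 107.3927 ≈ 58851.196 mm = 58.8512 m.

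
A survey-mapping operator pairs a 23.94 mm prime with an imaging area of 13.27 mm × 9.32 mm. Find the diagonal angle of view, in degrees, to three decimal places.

37.420°

Sensor diagonal = √(13.27² + 9.32²) = √262.9553 ≈ 16.2159 mm.
Angle of view α = 2·arctan(d/2f) with d = 16.2159 mm and f = 23.94 mm.
d/2f = 0.33868; arctan(0.33868) ≈ 18.7101°, so α ≈ 37.4202°.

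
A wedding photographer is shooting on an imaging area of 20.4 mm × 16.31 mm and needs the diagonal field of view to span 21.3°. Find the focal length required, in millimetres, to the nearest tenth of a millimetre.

Sensor diagonal = √(20.4² + 16.31²) = √682.1761 ≈ 26.1185 mm.
From α = 2·arctan(d/2f) we get f = d / (2·tan(α/2)).
With d = 26.1185 mm and α/2 = 10.65°, tan(α/2) ≈ 0.18805, so f ≈ 26.1185 / 0.37610 ≈ 69.4463 mm.

69.4 mm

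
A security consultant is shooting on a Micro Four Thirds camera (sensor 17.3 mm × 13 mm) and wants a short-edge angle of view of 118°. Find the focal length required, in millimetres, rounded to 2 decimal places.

3.91 mm

From α = 2·arctan(h/2f) we get f = h / (2·tan(α/2)).
With h = 13 mm and α/2 = 59°, tan(α/2) ≈ 1.66428, so f ≈ 13 / 3.32856 ≈ 3.9056 mm.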